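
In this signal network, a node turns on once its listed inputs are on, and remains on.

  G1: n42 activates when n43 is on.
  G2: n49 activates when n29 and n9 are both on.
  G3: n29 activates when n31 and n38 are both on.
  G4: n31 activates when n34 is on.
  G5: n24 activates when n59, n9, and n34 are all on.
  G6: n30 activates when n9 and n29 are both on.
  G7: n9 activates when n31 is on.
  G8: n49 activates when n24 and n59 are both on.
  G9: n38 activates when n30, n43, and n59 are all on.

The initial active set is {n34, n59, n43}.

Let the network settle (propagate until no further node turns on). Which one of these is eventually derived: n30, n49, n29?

n49

G4: n34 on → n31 on.
n31 is on, so n9 activates (G7).
n59, n9, and n34 are on, so n24 activates (G5).
n24 and n59 are on, so n49 activates (G8).
n29 would need n31 and n38 (G3), but n38 never turns on. n30 would need n9 and n29 (G6), but n29 never turns on.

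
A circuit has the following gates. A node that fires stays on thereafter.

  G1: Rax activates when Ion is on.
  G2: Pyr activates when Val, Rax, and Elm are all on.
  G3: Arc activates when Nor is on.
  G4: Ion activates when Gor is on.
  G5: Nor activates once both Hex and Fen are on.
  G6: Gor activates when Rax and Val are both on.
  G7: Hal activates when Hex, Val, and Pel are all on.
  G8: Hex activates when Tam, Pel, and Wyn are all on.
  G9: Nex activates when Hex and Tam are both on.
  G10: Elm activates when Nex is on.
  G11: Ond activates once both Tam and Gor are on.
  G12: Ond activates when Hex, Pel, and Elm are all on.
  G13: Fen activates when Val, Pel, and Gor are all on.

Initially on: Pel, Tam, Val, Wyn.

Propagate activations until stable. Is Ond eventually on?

Yes

Tam, Pel, and Wyn are on, so Hex activates (G8).
G9: Hex and Tam on → Nex on.
Nex is on, so Elm activates (G10).
G12: Hex, Pel, and Elm on → Ond on.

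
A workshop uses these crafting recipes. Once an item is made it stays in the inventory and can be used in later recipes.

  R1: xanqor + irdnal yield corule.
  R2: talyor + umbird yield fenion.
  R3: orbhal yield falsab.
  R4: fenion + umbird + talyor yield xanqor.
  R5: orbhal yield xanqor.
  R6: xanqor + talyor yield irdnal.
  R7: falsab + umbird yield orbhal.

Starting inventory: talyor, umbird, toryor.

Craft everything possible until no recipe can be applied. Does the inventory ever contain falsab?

falsab would need orbhal (R3), but orbhal is never obtained.

No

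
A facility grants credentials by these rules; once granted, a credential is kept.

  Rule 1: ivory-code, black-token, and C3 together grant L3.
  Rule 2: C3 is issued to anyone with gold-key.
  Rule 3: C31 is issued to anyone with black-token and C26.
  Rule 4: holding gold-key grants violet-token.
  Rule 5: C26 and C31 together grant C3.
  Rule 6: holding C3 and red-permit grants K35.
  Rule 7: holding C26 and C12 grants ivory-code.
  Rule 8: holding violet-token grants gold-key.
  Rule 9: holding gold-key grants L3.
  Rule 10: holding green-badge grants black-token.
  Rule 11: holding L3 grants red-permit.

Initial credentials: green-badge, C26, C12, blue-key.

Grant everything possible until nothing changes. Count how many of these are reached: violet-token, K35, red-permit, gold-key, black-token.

3

Holding green-badge grants black-token (Rule 10).
Holding C26 and C12 grants ivory-code (Rule 7).
Holding black-token and C26 grants C31 (Rule 3).
Holding C26 and C31 grants C3 (Rule 5).
Holding ivory-code, black-token, and C3 grants L3 (Rule 1).
Holding L3 grants red-permit (Rule 11).
Holding C3 and red-permit grants K35 (Rule 6).
violet-token would need gold-key (Rule 4), but gold-key is never granted.
K35: reached.
red-permit: reached.
gold-key would need violet-token (Rule 8), but violet-token is never granted.
black-token: reached.
Reached: K35, red-permit, and black-token — 3 of the 5.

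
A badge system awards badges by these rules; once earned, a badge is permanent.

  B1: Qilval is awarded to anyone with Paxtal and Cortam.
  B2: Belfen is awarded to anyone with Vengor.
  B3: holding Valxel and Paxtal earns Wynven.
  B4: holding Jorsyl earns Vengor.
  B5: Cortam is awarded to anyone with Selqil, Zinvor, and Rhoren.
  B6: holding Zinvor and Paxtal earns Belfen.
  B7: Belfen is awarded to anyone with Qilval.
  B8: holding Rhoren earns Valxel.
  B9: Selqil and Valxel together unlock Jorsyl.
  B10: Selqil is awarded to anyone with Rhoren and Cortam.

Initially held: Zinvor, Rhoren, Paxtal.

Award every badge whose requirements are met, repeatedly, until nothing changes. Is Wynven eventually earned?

Yes

With Rhoren, Valxel is earned (B8).
With Valxel and Paxtal, Wynven is earned (B3).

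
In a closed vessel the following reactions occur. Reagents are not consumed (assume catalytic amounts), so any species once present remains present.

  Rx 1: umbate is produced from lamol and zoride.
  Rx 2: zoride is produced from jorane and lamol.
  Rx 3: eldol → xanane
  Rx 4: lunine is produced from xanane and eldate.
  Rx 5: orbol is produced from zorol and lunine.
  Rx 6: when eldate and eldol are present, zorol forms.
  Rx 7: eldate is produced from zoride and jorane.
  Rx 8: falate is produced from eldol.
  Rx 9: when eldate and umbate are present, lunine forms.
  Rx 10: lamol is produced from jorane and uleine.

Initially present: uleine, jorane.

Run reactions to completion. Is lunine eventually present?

Yes

jorane and uleine present → lamol forms (Rx 10).
jorane and lamol present → zoride forms (Rx 2).
lamol and zoride present → umbate forms (Rx 1).
zoride and jorane present → eldate forms (Rx 7).
eldate and umbate present → lunine forms (Rx 9).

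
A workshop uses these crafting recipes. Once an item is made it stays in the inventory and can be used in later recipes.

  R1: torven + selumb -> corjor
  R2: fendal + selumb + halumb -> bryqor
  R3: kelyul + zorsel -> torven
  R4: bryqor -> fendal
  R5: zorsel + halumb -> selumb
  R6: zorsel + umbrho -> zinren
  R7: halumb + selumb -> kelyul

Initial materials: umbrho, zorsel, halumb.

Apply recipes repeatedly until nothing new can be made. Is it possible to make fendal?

fendal would need bryqor (R4), but bryqor is never obtained.

No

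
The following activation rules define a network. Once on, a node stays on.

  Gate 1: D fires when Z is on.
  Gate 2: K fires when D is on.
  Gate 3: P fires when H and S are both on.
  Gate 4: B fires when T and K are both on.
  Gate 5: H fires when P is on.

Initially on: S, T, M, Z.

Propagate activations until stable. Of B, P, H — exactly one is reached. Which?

Z is on, so D fires (Gate 1).
D is on, so K fires (Gate 2).
Gate 4: T and K on → B on.
P would need H and S (Gate 3), but H never turns on. H would need P (Gate 5), but P never turns on.

B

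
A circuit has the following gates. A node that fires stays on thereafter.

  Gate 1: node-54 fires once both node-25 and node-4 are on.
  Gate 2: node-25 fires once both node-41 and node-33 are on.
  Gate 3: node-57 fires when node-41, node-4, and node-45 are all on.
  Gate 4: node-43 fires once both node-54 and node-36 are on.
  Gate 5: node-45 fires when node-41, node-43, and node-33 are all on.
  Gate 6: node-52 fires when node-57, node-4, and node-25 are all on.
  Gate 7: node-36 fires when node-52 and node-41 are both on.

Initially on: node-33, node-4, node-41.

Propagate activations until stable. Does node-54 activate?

Yes

Gate 2: node-41 and node-33 on → node-25 on.
node-25 and node-4 are on, so node-54 fires (Gate 1).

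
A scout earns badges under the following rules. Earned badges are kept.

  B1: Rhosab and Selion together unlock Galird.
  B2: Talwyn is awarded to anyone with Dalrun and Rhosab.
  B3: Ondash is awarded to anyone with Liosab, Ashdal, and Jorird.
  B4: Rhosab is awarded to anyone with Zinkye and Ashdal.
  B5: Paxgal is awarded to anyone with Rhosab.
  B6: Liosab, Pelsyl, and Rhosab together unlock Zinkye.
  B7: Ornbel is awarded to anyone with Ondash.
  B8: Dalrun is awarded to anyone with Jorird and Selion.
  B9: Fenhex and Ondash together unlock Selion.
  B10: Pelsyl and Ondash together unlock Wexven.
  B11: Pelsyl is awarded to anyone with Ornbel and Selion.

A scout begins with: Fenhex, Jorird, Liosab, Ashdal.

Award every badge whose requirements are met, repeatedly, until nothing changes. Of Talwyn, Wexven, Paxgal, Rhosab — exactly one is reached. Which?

Wexven

With Liosab, Ashdal, and Jorird, Ondash is earned (B3).
With Fenhex and Ondash, Selion is earned (B9).
With Ondash, Ornbel is earned (B7).
With Ornbel and Selion, Pelsyl is earned (B11).
With Pelsyl and Ondash, Wexven is earned (B10).
Talwyn would need Dalrun and Rhosab (B2), but Rhosab is never earned. Rhosab would need Zinkye and Ashdal (B4), but Zinkye is never earned. Paxgal would need Rhosab (B5), but Rhosab is never earned.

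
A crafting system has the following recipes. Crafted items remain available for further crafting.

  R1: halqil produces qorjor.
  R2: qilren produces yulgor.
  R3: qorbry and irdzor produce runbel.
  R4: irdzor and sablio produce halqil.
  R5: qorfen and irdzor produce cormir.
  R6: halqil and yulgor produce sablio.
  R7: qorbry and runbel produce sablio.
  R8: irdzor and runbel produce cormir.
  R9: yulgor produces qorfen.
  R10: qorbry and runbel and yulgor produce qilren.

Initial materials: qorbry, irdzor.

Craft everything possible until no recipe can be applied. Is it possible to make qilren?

qilren would need qorbry, runbel, and yulgor (R10), but yulgor is never obtained.

No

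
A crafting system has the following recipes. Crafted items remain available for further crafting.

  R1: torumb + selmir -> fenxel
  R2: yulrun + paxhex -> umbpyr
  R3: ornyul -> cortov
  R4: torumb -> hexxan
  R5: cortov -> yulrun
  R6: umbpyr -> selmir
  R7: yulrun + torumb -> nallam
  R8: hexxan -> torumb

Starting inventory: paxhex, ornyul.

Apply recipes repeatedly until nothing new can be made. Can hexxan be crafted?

hexxan would need torumb (R4), but torumb is never obtained.

No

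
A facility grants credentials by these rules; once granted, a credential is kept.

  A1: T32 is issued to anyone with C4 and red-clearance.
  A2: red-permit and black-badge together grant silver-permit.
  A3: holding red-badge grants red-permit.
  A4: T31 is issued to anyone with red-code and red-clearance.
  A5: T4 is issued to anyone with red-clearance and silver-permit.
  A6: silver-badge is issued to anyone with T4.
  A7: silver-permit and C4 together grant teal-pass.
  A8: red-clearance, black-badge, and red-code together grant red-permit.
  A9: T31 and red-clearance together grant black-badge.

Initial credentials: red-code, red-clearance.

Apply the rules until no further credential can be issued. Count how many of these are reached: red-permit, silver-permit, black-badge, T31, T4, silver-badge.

Holding red-code and red-clearance grants T31 (A4).
Holding T31 and red-clearance grants black-badge (A9).
Holding red-clearance, black-badge, and red-code grants red-permit (A8).
Holding red-permit and black-badge grants silver-permit (A2).
Holding red-clearance and silver-permit grants T4 (A5).
Holding T4 grants silver-badge (A6).
red-permit: reached.
silver-permit: reached.
black-badge: reached.
T31: reached.
T4: reached.
silver-badge: reached.
All 6 are reached.

6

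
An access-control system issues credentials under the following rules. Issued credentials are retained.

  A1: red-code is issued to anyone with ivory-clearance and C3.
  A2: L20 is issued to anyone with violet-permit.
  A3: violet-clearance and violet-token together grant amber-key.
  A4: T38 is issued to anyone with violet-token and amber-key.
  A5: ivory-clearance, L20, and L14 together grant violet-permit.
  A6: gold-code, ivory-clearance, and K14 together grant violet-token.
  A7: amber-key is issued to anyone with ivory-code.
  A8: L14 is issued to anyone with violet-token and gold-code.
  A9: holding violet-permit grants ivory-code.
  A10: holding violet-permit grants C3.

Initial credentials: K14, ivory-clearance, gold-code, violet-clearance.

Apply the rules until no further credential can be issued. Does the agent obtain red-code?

red-code would need ivory-clearance and C3 (A1), but C3 is never granted.

No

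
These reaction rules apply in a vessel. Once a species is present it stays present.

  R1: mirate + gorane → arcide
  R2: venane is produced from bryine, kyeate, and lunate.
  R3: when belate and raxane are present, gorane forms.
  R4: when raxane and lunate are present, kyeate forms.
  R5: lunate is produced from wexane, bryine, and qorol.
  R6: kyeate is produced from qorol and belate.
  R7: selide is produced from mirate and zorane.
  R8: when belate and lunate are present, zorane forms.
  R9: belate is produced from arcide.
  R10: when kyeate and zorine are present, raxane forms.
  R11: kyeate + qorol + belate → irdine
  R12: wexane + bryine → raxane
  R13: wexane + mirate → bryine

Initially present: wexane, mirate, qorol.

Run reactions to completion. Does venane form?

wexane and mirate present → bryine forms (R13).
wexane, bryine, and qorol present → lunate forms (R5).
wexane and bryine present → raxane forms (R12).
raxane and lunate present → kyeate forms (R4).
bryine, kyeate, and lunate present → venane forms (R2).

Yes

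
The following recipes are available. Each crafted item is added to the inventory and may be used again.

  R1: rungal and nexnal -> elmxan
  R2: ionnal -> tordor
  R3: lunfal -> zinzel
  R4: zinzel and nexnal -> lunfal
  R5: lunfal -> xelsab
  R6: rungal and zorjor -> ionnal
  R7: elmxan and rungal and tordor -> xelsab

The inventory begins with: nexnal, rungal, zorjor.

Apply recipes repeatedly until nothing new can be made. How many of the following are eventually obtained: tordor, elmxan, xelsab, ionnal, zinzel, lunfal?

4

rungal and nexnal -> elmxan (R1).
Using R6, rungal and zorjor make ionnal.
Using R2, ionnal makes tordor.
elmxan and rungal and tordor -> xelsab (R7).
tordor: reached.
elmxan: reached.
xelsab: reached.
ionnal: reached.
zinzel would need lunfal (R3), but lunfal is never obtained.
lunfal would need zinzel and nexnal (R4), but zinzel is never obtained.
Reached: tordor, elmxan, xelsab, and ionnal — 4 of the 6.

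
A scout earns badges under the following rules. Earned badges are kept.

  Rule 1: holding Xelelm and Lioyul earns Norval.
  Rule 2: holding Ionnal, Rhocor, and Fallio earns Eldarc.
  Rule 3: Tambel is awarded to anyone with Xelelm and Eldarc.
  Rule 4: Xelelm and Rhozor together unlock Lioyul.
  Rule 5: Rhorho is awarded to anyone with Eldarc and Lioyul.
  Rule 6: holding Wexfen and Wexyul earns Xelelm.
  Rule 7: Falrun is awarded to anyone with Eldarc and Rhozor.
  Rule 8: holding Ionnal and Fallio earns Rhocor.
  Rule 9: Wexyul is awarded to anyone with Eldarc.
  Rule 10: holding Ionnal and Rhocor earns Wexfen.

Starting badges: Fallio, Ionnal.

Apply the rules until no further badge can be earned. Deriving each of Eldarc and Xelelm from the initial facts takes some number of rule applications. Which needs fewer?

Eldarc: With Ionnal and Fallio, Rhocor is earned (Rule 8). With Ionnal, Rhocor, and Fallio, Eldarc is earned (Rule 2). [2 rule applications]
Xelelm: With Ionnal and Fallio, Rhocor is earned (Rule 8). With Ionnal, Rhocor, and Fallio, Eldarc is earned (Rule 2). With Ionnal and Rhocor, Wexfen is earned (Rule 10). With Eldarc, Wexyul is earned (Rule 9). With Wexfen and Wexyul, Xelelm is earned (Rule 6). [5 rule applications]
Eldarc needs fewer.

Eldarc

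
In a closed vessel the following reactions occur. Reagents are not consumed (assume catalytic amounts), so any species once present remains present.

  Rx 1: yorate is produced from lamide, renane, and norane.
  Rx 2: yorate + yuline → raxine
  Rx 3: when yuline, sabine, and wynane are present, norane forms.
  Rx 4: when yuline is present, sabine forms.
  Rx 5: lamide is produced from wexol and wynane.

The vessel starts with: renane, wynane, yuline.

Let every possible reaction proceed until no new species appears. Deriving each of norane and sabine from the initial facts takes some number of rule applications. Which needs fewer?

sabine

sabine: yuline present → sabine forms (Rx 4). [1 rule application]
norane: yuline present → sabine forms (Rx 4). yuline, sabine, and wynane present → norane forms (Rx 3). [2 rule applications]
sabine needs fewer.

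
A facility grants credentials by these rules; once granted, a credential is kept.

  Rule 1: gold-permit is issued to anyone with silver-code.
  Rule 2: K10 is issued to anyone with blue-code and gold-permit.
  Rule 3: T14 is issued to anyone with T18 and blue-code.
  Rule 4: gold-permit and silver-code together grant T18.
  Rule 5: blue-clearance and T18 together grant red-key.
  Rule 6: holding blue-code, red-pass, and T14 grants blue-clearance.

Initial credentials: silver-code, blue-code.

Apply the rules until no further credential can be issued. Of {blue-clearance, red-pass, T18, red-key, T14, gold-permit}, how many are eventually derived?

Holding silver-code grants gold-permit (Rule 1).
Holding gold-permit and silver-code grants T18 (Rule 4).
Holding T18 and blue-code grants T14 (Rule 3).
blue-clearance would need blue-code, red-pass, and T14 (Rule 6), but red-pass is never granted.
No rule produces red-pass, and it is not given.
T18: reached.
red-key would need blue-clearance and T18 (Rule 5), but blue-clearance is never granted.
T14: reached.
gold-permit: reached.
Reached: T18, T14, and gold-permit — 3 of the 6.

3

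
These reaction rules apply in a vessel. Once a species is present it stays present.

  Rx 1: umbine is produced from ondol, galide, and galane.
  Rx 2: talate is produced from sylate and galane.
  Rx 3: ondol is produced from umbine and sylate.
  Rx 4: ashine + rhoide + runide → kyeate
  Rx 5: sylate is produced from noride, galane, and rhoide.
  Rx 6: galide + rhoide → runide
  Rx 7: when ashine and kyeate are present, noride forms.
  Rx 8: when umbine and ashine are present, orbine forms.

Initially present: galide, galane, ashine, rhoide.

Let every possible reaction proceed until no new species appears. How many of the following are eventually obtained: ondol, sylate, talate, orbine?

galide and rhoide present → runide forms (Rx 6).
ashine, rhoide, and runide present → kyeate forms (Rx 4).
ashine and kyeate present → noride forms (Rx 7).
noride, galane, and rhoide present → sylate forms (Rx 5).
sylate and galane present → talate forms (Rx 2).
ondol would need umbine and sylate (Rx 3), but umbine never forms.
sylate: reached.
talate: reached.
orbine would need umbine and ashine (Rx 8), but umbine never forms.
Reached: sylate and talate — 2 of the 4.

2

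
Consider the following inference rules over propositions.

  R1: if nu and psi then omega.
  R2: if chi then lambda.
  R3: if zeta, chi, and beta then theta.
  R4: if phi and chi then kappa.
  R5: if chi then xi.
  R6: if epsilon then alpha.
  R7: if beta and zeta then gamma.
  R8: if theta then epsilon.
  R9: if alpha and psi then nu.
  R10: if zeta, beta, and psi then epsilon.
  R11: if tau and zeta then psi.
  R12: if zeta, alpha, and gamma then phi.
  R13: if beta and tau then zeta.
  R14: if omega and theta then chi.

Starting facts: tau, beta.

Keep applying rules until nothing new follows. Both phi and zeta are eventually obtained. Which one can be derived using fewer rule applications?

zeta

zeta: beta and tau hold, so zeta follows (R13). [1 rule application]
phi: From beta and tau, R13 gives zeta. beta and zeta hold, so gamma follows (R7). tau and zeta hold, so psi follows (R11). From zeta, beta, and psi, R10 gives epsilon. epsilon holds, so alpha follows (R6). zeta, alpha, and gamma hold, so phi follows (R12). [6 rule applications]
zeta needs fewer.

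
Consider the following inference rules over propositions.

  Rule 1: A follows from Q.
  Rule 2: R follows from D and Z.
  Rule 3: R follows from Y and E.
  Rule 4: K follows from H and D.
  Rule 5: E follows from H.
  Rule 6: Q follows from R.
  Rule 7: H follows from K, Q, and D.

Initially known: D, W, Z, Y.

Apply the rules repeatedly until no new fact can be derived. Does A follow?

Yes

D and Z hold, so R follows (Rule 2).
R holds, so Q follows (Rule 6).
From Q, Rule 1 gives A.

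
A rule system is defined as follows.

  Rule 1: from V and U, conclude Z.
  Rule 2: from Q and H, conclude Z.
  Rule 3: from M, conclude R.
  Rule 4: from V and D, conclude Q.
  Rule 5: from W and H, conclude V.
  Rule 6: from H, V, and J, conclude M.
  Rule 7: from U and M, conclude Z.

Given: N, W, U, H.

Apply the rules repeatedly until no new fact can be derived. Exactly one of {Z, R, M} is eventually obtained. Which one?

Z

W and H hold, so V follows (Rule 5).
V and U hold, so Z follows (Rule 1).
R would need M (Rule 3), but M is never established. M would need H, V, and J (Rule 6), but J is never established.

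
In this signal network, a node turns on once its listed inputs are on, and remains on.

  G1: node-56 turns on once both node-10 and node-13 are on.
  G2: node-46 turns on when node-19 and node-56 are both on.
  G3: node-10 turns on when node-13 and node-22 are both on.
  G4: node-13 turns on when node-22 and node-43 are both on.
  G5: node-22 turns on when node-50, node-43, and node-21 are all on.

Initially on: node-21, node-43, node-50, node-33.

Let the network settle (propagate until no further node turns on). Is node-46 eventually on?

No

node-46 would need node-19 and node-56 (G2), but node-19 never turns on.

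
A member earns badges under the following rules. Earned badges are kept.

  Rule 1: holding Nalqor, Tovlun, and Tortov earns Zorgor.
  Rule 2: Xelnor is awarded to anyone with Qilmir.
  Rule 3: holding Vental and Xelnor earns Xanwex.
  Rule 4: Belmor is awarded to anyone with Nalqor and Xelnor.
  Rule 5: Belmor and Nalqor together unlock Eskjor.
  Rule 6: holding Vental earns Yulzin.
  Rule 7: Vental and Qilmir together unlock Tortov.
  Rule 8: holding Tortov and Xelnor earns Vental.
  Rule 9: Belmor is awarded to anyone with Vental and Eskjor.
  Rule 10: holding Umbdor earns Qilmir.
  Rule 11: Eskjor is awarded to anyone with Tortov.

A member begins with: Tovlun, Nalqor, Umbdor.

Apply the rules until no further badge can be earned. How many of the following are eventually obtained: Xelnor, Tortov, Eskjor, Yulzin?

2

With Umbdor, Qilmir is earned (Rule 10).
With Qilmir, Xelnor is earned (Rule 2).
With Nalqor and Xelnor, Belmor is earned (Rule 4).
With Belmor and Nalqor, Eskjor is earned (Rule 5).
Xelnor: reached.
Tortov would need Vental and Qilmir (Rule 7), but Vental is never earned.
Eskjor: reached.
Yulzin would need Vental (Rule 6), but Vental is never earned.
Reached: Xelnor and Eskjor — 2 of the 4.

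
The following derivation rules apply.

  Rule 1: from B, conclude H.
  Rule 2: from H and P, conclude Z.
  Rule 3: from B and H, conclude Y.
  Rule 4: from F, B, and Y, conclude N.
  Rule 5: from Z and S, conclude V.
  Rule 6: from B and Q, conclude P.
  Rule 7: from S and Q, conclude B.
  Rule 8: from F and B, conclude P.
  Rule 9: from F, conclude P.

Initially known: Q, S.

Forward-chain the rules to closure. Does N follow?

No

N would need F, B, and Y (Rule 4), but F is never established.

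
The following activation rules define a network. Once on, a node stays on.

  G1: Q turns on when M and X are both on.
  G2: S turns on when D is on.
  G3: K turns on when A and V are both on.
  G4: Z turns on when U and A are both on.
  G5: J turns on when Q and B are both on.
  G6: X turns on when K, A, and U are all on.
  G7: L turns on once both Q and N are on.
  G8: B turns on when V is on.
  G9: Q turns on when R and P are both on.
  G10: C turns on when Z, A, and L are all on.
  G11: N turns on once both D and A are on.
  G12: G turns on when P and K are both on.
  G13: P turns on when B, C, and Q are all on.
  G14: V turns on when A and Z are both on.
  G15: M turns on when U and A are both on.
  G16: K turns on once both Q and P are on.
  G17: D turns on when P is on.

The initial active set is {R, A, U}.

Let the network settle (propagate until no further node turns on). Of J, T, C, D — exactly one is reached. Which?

G4: U and A on → Z on.
G15: U and A on → M on.
A and Z are on, so V turns on (G14).
G3: A and V on → K on.
V is on, so B turns on (G8).
G6: K, A, and U on → X on.
G1: M and X on → Q on.
G5: Q and B on → J on.
No rule produces T, and it is not given. C would need Z, A, and L (G10), but L never turns on. D would need P (G17), but P never turns on.

J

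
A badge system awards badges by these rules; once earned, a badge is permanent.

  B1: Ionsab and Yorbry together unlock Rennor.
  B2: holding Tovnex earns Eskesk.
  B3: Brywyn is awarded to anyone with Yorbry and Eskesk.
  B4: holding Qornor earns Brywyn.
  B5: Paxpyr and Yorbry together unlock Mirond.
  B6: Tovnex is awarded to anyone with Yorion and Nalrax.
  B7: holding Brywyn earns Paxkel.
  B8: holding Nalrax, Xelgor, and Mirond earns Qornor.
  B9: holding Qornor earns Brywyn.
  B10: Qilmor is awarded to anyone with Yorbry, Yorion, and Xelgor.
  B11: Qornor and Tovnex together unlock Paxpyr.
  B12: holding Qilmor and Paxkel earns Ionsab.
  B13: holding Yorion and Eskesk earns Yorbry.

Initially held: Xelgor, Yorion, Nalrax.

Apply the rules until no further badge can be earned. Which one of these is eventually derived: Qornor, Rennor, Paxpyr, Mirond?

With Yorion and Nalrax, Tovnex is earned (B6).
With Tovnex, Eskesk is earned (B2).
With Yorion and Eskesk, Yorbry is earned (B13).
With Yorbry, Yorion, and Xelgor, Qilmor is earned (B10).
With Yorbry and Eskesk, Brywyn is earned (B3).
With Brywyn, Paxkel is earned (B7).
With Qilmor and Paxkel, Ionsab is earned (B12).
With Ionsab and Yorbry, Rennor is earned (B1).
Paxpyr would need Qornor and Tovnex (B11), but Qornor is never earned. Mirond would need Paxpyr and Yorbry (B5), but Paxpyr is never earned. Qornor would need Nalrax, Xelgor, and Mirond (B8), but Mirond is never earned.

Rennor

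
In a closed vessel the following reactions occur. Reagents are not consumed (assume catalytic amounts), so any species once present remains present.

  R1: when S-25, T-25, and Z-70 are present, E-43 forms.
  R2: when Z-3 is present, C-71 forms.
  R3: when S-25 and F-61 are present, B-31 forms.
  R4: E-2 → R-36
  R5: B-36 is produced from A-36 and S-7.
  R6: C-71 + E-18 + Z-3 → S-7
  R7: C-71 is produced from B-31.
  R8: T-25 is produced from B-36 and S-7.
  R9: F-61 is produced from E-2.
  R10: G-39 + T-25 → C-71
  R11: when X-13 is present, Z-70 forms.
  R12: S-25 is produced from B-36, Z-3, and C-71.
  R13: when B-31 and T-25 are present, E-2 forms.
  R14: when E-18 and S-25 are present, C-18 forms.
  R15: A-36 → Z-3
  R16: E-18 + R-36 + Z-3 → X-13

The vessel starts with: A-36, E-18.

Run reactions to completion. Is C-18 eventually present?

Yes

A-36 present → Z-3 forms (R15).
Z-3 present → C-71 forms (R2).
C-71, E-18, and Z-3 present → S-7 forms (R6).
A-36 and S-7 present → B-36 forms (R5).
B-36, Z-3, and C-71 present → S-25 forms (R12).
E-18 and S-25 present → C-18 forms (R14).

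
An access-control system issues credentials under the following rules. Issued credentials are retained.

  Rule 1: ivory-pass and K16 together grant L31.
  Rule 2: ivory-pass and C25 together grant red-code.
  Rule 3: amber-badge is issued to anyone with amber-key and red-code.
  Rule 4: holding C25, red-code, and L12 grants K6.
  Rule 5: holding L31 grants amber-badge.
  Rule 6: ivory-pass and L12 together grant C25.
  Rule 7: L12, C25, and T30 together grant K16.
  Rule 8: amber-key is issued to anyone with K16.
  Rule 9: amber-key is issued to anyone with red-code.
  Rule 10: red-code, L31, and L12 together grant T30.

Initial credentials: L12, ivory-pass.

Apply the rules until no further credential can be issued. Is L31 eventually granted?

L31 would need ivory-pass and K16 (Rule 1), but K16 is never granted.

No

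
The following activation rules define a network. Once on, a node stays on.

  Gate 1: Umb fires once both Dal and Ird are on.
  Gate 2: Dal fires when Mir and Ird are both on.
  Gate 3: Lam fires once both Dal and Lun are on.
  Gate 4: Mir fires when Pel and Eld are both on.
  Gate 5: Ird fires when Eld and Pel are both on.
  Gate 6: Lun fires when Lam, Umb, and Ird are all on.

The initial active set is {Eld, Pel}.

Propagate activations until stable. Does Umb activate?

Yes

Gate 4: Pel and Eld on → Mir on.
Eld and Pel are on, so Ird fires (Gate 5).
Mir and Ird are on, so Dal fires (Gate 2).
Gate 1: Dal and Ird on → Umb on.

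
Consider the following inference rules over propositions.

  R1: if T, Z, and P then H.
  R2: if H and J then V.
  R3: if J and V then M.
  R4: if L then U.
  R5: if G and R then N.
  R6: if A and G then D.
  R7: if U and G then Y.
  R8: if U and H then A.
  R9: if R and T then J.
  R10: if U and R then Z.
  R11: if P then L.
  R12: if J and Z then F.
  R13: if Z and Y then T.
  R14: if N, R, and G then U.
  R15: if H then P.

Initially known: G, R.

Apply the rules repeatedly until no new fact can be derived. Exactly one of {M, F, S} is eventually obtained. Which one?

F

G and R hold, so N follows (R5).
From N, R, and G, R14 gives U.
U and G hold, so Y follows (R7).
U and R hold, so Z follows (R10).
From Z and Y, R13 gives T.
R and T hold, so J follows (R9).
J and Z hold, so F follows (R12).
No rule produces S, and it is not given. M would need J and V (R3), but V is never established.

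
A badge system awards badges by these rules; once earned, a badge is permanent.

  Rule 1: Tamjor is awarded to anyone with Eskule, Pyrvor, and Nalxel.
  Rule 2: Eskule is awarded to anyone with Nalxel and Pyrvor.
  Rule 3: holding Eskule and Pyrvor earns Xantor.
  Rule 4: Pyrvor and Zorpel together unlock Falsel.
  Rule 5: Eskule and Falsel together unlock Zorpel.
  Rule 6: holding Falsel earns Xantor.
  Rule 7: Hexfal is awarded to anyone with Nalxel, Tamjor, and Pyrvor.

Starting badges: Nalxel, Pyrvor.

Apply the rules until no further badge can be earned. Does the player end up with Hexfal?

Yes

With Nalxel and Pyrvor, Eskule is earned (Rule 2).
With Eskule, Pyrvor, and Nalxel, Tamjor is earned (Rule 1).
With Nalxel, Tamjor, and Pyrvor, Hexfal is earned (Rule 7).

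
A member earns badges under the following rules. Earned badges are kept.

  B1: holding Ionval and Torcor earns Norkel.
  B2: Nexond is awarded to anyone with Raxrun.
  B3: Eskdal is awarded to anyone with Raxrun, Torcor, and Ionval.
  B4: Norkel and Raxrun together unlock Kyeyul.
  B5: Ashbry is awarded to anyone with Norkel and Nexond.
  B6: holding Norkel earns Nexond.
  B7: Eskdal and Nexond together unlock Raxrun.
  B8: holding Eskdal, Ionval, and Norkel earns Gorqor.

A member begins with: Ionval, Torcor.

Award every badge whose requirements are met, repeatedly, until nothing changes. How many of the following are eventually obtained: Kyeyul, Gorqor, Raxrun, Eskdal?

Kyeyul would need Norkel and Raxrun (B4), but Raxrun is never earned.
Gorqor would need Eskdal, Ionval, and Norkel (B8), but Eskdal is never earned.
Raxrun would need Eskdal and Nexond (B7), but Eskdal is never earned.
Eskdal would need Raxrun, Torcor, and Ionval (B3), but Raxrun is never earned.
None of the 4 are reached.

0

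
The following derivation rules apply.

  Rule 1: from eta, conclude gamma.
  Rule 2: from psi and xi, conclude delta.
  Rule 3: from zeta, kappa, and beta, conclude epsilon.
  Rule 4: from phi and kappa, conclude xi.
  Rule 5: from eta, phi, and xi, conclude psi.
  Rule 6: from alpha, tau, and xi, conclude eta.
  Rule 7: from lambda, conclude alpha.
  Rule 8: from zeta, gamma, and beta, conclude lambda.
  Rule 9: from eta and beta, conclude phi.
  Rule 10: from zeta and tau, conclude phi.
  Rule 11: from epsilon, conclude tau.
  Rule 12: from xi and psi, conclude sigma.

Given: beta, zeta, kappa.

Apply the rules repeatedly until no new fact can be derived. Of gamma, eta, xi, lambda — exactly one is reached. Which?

From zeta, kappa, and beta, Rule 3 gives epsilon.
epsilon holds, so tau follows (Rule 11).
From zeta and tau, Rule 10 gives phi.
From phi and kappa, Rule 4 gives xi.
lambda would need zeta, gamma, and beta (Rule 8), but gamma is never established. eta would need alpha, tau, and xi (Rule 6), but alpha is never established. gamma would need eta (Rule 1), but eta is never established.

xi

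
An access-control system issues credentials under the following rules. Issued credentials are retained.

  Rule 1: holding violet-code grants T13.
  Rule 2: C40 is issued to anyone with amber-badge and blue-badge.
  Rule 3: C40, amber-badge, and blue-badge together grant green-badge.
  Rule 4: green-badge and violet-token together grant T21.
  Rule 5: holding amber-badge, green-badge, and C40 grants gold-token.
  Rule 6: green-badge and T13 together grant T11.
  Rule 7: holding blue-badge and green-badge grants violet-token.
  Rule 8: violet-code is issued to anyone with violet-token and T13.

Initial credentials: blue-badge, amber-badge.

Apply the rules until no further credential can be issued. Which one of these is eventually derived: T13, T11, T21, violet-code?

Holding amber-badge and blue-badge grants C40 (Rule 2).
Holding C40, amber-badge, and blue-badge grants green-badge (Rule 3).
Holding blue-badge and green-badge grants violet-token (Rule 7).
Holding green-badge and violet-token grants T21 (Rule 4).
violet-code would need violet-token and T13 (Rule 8), but T13 is never granted. T13 would need violet-code (Rule 1), but violet-code is never granted. T11 would need green-badge and T13 (Rule 6), but T13 is never granted.

T21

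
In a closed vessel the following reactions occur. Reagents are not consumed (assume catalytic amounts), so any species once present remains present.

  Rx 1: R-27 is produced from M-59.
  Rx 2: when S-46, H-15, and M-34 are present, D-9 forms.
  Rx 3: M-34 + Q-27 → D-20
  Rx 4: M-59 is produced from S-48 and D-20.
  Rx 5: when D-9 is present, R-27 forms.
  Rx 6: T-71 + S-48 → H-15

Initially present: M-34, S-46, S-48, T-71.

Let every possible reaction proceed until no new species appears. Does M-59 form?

No

M-59 would need S-48 and D-20 (Rx 4), but D-20 never forms.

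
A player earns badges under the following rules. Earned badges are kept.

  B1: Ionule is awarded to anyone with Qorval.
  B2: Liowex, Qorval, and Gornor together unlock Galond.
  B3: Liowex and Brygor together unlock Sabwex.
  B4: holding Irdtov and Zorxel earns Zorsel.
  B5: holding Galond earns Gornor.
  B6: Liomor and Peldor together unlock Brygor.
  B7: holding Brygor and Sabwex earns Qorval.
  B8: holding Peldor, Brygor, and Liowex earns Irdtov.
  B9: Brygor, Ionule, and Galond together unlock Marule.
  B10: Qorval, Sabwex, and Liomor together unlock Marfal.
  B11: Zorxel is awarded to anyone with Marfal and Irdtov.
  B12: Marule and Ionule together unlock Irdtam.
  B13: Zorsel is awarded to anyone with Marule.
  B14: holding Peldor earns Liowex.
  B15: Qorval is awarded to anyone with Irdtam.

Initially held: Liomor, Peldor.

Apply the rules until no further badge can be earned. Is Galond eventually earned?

No

Galond would need Liowex, Qorval, and Gornor (B2), but Gornor is never earned.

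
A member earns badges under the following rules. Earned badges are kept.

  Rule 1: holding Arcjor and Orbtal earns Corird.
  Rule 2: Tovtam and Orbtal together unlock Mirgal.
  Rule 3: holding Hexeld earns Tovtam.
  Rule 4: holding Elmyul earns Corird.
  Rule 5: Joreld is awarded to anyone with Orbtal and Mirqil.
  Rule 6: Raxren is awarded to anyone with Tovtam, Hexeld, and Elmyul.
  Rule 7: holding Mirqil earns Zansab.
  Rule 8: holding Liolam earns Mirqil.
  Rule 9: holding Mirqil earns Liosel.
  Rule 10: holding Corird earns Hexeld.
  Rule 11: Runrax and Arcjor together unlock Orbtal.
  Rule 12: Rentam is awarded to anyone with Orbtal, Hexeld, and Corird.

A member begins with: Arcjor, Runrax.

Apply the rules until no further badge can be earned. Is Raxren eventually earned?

Raxren would need Tovtam, Hexeld, and Elmyul (Rule 6), but Elmyul is never earned.

No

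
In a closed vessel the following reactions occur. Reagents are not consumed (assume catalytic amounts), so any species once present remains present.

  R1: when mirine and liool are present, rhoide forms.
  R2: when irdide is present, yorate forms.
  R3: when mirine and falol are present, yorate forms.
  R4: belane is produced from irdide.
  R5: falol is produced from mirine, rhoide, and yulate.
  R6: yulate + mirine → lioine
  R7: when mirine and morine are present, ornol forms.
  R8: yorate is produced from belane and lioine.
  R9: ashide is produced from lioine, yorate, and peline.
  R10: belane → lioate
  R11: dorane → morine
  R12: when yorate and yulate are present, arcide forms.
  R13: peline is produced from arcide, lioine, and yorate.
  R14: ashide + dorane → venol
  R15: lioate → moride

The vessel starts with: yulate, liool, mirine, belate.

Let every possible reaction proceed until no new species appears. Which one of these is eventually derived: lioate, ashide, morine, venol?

yulate and mirine present → lioine forms (R6).
mirine and liool present → rhoide forms (R1).
mirine, rhoide, and yulate present → falol forms (R5).
mirine and falol present → yorate forms (R3).
yorate and yulate present → arcide forms (R12).
arcide, lioine, and yorate present → peline forms (R13).
lioine, yorate, and peline present → ashide forms (R9).
lioate would need belane (R10), but belane never forms. morine would need dorane (R11), but dorane never forms. venol would need ashide and dorane (R14), but dorane never forms.

ashide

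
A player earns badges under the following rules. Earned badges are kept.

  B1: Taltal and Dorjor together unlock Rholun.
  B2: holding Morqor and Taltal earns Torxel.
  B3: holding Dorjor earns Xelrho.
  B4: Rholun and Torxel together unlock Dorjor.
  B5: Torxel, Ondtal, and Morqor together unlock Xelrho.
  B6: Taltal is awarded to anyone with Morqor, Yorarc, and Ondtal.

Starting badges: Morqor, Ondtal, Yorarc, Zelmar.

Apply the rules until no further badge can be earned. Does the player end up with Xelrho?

Yes

With Morqor, Yorarc, and Ondtal, Taltal is earned (B6).
With Morqor and Taltal, Torxel is earned (B2).
With Torxel, Ondtal, and Morqor, Xelrho is earned (B5).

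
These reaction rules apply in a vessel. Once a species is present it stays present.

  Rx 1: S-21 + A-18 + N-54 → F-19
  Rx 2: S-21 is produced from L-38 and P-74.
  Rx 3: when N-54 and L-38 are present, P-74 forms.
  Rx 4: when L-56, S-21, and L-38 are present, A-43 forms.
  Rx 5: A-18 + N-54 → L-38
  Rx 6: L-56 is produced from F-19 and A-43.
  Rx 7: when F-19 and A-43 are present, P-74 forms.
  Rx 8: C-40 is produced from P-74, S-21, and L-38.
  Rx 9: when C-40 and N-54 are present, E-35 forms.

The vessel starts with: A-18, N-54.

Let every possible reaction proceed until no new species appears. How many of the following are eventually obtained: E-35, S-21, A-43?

A-18 and N-54 present → L-38 forms (Rx 5).
N-54 and L-38 present → P-74 forms (Rx 3).
L-38 and P-74 present → S-21 forms (Rx 2).
P-74, S-21, and L-38 present → C-40 forms (Rx 8).
C-40 and N-54 present → E-35 forms (Rx 9).
E-35: reached.
S-21: reached.
A-43 would need L-56, S-21, and L-38 (Rx 4), but L-56 never forms.
Reached: E-35 and S-21 — 2 of the 3.

2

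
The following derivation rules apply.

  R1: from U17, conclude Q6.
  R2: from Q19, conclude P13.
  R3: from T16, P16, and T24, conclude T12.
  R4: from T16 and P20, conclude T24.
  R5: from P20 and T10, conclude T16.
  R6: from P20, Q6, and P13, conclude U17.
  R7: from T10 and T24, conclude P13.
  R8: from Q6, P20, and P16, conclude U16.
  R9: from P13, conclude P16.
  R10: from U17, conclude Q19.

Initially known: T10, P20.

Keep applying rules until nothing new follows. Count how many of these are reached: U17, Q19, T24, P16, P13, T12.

4

P20 and T10 hold, so T16 follows (R5).
T16 and P20 hold, so T24 follows (R4).
T10 and T24 hold, so P13 follows (R7).
From P13, R9 gives P16.
T16, P16, and T24 hold, so T12 follows (R3).
U17 would need P20, Q6, and P13 (R6), but Q6 is never established.
Q19 would need U17 (R10), but U17 is never established.
T24: reached.
P16: reached.
P13: reached.
T12: reached.
Reached: T24, P16, P13, and T12 — 4 of the 6.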